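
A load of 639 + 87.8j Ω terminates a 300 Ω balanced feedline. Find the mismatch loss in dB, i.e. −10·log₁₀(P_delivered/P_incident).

Γ = (339 + j87.8)/(939 + j87.8), |Γ| = 0.371
|Γ|² = 0.138, so P_del/P_inc = 1 − |Γ|² = 0.862
ML = −10·log₁₀(1 − |Γ|²)

mismatch loss ≈ 0.644 dB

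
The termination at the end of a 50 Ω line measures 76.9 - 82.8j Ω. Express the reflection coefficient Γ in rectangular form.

Γ = (Z_L − Z_0)/(Z_L + Z_0) = (26.9 − j82.8)/(126.9 − j82.8)

Γ ≈ 0.447 − j0.361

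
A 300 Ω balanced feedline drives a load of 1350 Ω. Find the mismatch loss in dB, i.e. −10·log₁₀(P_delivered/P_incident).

Γ = (1350 − 300)/(1350 + 300) = 0.636
|Γ|² = 0.405, so P_del/P_inc = 1 − |Γ|² = 0.595
ML = −10·log₁₀(1 − |Γ|²)

mismatch loss ≈ 2.25 dB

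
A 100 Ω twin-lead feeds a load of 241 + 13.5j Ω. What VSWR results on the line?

VSWR ≈ 2.42

Γ = (Z_L − Z_0)/(Z_L + Z_0) = (141 + j13.5)/(341 + j13.5)
|Γ| = 142/341 = 0.415
VSWR = (1 + |Γ|)/(1 − |Γ|) = 1.42/0.585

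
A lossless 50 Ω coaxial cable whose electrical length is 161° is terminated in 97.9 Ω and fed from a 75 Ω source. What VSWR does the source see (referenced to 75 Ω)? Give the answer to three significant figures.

VSWR ≈ 1.56

tan(βl) = -0.344
Z_in = Z_0·(Z_L + jZ_0·tanβl)/(Z_0 + jZ_L·tanβl) = 75.3 + j33.5 Ω
Γ_s = (Z_in − Z_s)/(Z_in + Z_s) = (0.287 + j33.5)/(150 + j33.5), |Γ_s| = 0.218
VSWR = (1 + |Γ_s|)/(1 − |Γ_s|)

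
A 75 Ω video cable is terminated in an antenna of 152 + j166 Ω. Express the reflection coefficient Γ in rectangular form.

Γ ≈ 0.569 + j0.315

Γ = (Z_L − Z_0)/(Z_L + Z_0) = (77 + j166)/(227 + j166)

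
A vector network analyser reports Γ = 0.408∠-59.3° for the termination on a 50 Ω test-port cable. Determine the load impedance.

Z_L ≈ 55.6 − j46.8 Ω

Z_L = Z_0·(1 + Γ)/(1 − Γ) = 50·(1.21 − j0.351)/(0.792 + j0.351)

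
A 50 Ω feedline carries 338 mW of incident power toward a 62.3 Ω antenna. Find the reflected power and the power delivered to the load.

Γ = (62.3 − 50)/(62.3 + 50) = 0.11
|Γ|² = 0.012
P_refl = |Γ|²·P_inc = 4.05 mW, P_del = (1 − |Γ|²)·P_inc = 334 mW

P_reflected ≈ 4.05 mW; P_delivered ≈ 334 mW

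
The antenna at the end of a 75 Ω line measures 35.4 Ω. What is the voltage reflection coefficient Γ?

Γ = (Z_L − Z_0)/(Z_L + Z_0) = (35.4 − 75)/(35.4 + 75) = -39.6/110.4

Γ = -0.359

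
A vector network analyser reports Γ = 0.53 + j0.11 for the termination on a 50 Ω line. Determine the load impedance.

Z_L ≈ 152 + j47.2 Ω

Z_L = Z_0·(1 + Γ)/(1 − Γ) = 50·(1.53 + j0.11)/(0.47 − j0.11)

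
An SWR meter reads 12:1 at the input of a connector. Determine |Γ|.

|Γ| ≈ 0.846

|Γ| = (S − 1)/(S + 1) = (12 − 1)/(12 + 1) = 11/13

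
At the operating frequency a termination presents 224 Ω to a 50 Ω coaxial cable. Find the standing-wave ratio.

VSWR ≈ 4.48

Γ = (224 − 50)/(224 + 50) = 0.635
VSWR = (1 + 0.635)/(1 − 0.635)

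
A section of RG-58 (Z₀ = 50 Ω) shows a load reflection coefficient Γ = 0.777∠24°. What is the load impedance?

Z_L = Z_0·(1 + Γ)/(1 − Γ) = 50·(1.71 + j0.316)/(0.29 − j0.316)

Z_L ≈ 108 + j172 Ω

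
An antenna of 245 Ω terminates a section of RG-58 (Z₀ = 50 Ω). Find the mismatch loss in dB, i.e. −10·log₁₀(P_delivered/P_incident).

mismatch loss ≈ 2.49 dB

Γ = (245 − 50)/(245 + 50) = 0.661
|Γ|² = 0.437, so P_del/P_inc = 1 − |Γ|² = 0.563
ML = −10·log₁₀(1 − |Γ|²)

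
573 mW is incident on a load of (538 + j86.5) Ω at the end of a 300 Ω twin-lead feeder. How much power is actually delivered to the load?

P_delivered ≈ 521 mW

|Γ| = |(238 + j86.5)/(838 + j86.5)| = 0.301
|Γ|² = 0.0904
P_refl = |Γ|²·P_inc = 51.8 mW, P_del = (1 − |Γ|²)·P_inc = 521 mW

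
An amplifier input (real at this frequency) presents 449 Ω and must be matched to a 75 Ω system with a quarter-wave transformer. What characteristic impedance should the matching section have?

Z_qwt ≈ 184 Ω

Z_qwt = √(Z_0·R_L) = √(75 × 449) = √33680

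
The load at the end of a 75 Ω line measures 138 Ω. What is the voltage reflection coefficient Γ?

Γ = 0.296

Γ = (Z_L − Z_0)/(Z_L + Z_0) = (138 − 75)/(138 + 75) = 63/213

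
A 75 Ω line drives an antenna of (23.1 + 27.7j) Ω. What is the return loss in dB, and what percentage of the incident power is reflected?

Γ = (-51.9 + j27.7)/(98.1 + j27.7), |Γ| = 0.577
RL = −20·log₁₀(0.577) = 4.77 dB
P_refl/P_inc = |Γ|² = 0.333

RL ≈ 4.77 dB; 33.3% of incident power reflected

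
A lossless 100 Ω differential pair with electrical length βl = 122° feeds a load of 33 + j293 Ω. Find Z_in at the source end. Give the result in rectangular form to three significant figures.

tan(βl) = tan(122°) = -1.6
Z_in = Z_0·(Z_L + jZ_0·tanβl)/(Z_0 + jZ_L·tanβl)
     = 100·(33 + j133)/(569 − j52.8)

Z_in ≈ 3.6 + j23.7 Ω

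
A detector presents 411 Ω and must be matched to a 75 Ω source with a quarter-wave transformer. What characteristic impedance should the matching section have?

Z_qwt ≈ 176 Ω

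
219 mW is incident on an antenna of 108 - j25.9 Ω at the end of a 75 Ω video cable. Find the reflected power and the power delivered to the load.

P_reflected ≈ 11.3 mW; P_delivered ≈ 208 mW

|Γ| = |(33 − j25.9)/(183 − j25.9)| = 0.227
|Γ|² = 0.0515
P_refl = |Γ|²·P_inc = 11.3 mW, P_del = (1 − |Γ|²)·P_inc = 208 mW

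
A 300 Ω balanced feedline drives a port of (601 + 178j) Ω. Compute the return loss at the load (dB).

Γ = (301 + j178)/(901 + j178), |Γ| = 0.381
RL = −20·log₁₀|Γ| = −20·log₁₀(0.381)

RL ≈ 8.39 dB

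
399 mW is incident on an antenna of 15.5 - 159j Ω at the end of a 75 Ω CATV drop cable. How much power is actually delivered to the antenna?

|Γ| = |(-59.5 − j159)/(90.5 − j159)| = 0.928
|Γ|² = 0.861
P_refl = |Γ|²·P_inc = 344 mW, P_del = (1 − |Γ|²)·P_inc = 55.4 mW

P_delivered ≈ 55.4 mW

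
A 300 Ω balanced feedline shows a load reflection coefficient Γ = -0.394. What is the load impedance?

Z_L = Z_0·(1 + Γ)/(1 − Γ) = 300·(0.606)/(1.39)

Z_L ≈ 130 Ω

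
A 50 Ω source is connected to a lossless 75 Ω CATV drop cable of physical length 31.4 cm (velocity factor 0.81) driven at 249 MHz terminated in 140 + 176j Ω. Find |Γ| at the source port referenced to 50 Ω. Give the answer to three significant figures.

λ = v/f = 0.81·c / 249 MHz = 0.976 m
βl = 2π·l/λ = 2π × 0.322 = 116°
tan(βl) = -2.07
Z_in = Z_0·(Z_L + jZ_0·tanβl)/(Z_0 + jZ_L·tanβl) = 15 + j13.5 Ω
Γ_s = (Z_in − Z_s)/(Z_in + Z_s) = (-35 + j13.5)/(65 + j13.5), |Γ_s| = 0.564

|Γ| ≈ 0.564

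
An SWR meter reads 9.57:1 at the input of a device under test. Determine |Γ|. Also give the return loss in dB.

|Γ| ≈ 0.811; return loss ≈ 1.82 dB

|Γ| = (S − 1)/(S + 1) = (9.57 − 1)/(9.57 + 1) = 8.57/10.6
RL = −20·log₁₀|Γ| = −20·log₁₀(0.811)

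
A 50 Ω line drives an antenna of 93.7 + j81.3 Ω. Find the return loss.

RL ≈ 5.05 dB

Γ = (43.7 + j81.3)/(143.7 + j81.3), |Γ| = 0.559
RL = −20·log₁₀|Γ| = −20·log₁₀(0.559)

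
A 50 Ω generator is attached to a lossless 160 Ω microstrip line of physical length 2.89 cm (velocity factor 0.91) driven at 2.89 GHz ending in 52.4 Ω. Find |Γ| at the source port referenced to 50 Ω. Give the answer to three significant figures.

|Γ| ≈ 0.796

λ = v/f = 0.91·c / 2.89 GHz = 0.0945 m
βl = 2π·l/λ = 2π × 0.306 = 110°
tan(βl) = -2.73
Z_in = Z_0·(Z_L + jZ_0·tanβl)/(Z_0 + jZ_L·tanβl) = 246 − j217 Ω
Γ_s = (Z_in − Z_s)/(Z_in + Z_s) = (196 − j217)/(296 − j217), |Γ_s| = 0.796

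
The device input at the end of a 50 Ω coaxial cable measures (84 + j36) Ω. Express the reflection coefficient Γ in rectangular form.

Γ = (Z_L − Z_0)/(Z_L + Z_0) = (34 + j36)/(134 + j36)

Γ ≈ 0.304 + j0.187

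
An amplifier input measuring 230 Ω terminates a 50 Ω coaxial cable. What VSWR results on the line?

Γ = (230 − 50)/(230 + 50) = 0.643
VSWR = (1 + 0.643)/(1 − 0.643)

VSWR ≈ 4.6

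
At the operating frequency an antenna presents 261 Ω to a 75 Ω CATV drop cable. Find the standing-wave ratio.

For a purely resistive load, VSWR = R_L/Z_0 or Z_0/R_L (whichever > 1) = 261/75

VSWR ≈ 3.48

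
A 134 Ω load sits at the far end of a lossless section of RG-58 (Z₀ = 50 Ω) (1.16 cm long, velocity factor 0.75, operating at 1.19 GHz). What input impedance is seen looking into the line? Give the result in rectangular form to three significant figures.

Z_in ≈ 71.5 − j57.5 Ω

λ = v/f = 0.75·c / 1.19 GHz = 0.189 m
βl = 2π·l/λ = 2π × 0.0614 = 22.1°
tan(βl) = tan(22.1°) = 0.406
Z_in = Z_0·(Z_L + jZ_0·tanβl)/(Z_0 + jZ_L·tanβl)
     = 50·(134 + j20.3)/(50 + j54.4)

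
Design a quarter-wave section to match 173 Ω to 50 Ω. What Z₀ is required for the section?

Z_qwt ≈ 93 Ω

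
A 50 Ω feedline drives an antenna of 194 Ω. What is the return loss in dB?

Γ = (194 − 50)/(194 + 50) = 0.59
RL = −20·log₁₀|Γ| = −20·log₁₀(0.59)

RL ≈ 4.58 dB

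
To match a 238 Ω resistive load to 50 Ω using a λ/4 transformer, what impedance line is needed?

Z_qwt = √(Z_0·R_L) = √(50 × 238) = √11900

Z_qwt ≈ 109 Ω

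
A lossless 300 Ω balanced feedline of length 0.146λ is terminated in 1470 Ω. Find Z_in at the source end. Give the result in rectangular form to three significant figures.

βl = 2π × 0.146 = 52.6°
tan(βl) = tan(52.6°) = 1.31
Z_in = Z_0·(Z_L + jZ_0·tanβl)/(Z_0 + jZ_L·tanβl)
     = 300·(1470 + j392)/(300 + j1920)

Z_in ≈ 94.8 − j215 Ω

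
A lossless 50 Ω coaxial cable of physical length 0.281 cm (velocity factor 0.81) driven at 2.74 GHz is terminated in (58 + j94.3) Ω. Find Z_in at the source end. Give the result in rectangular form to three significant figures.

λ = v/f = 0.81·c / 2.74 GHz = 0.0887 m
βl = 2π·l/λ = 2π × 0.0317 = 11.4°
tan(βl) = tan(11.4°) = 0.202
Z_in = Z_0·(Z_L + jZ_0·tanβl)/(Z_0 + jZ_L·tanβl)
     = 50·(58 + j104)/(31 + j11.7)

Z_in ≈ 138 + j117 Ω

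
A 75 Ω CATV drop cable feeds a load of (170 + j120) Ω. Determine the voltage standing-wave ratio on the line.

VSWR ≈ 3.56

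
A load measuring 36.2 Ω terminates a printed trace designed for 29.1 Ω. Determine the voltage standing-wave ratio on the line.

For a purely resistive load, VSWR = R_L/Z_0 or Z_0/R_L (whichever > 1) = 36.2/29.1

VSWR ≈ 1.24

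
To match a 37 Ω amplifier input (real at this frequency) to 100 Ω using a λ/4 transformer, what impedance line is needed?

Z_qwt ≈ 60.8 Ω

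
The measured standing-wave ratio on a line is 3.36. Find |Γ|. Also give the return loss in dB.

|Γ| = (S − 1)/(S + 1) = (3.36 − 1)/(3.36 + 1) = 2.36/4.36
RL = −20·log₁₀|Γ| = −20·log₁₀(0.541)

|Γ| ≈ 0.541; return loss ≈ 5.33 dB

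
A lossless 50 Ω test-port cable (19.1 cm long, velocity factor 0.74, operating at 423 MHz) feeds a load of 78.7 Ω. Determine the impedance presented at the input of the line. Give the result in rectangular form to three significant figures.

λ = v/f = 0.74·c / 423 MHz = 0.525 m
βl = 2π·l/λ = 2π × 0.364 = 131°
tan(βl) = tan(131°) = -1.15
Z_in = Z_0·(Z_L + jZ_0·tanβl)/(Z_0 + jZ_L·tanβl)
     = 50·(78.7 − j57.5)/(50 − j90.5)

Z_in ≈ 42.7 + j19.9 Ω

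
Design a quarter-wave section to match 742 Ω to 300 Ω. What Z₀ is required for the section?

Z_qwt = √(Z_0·R_L) = √(300 × 742) = √222600

Z_qwt ≈ 472 Ω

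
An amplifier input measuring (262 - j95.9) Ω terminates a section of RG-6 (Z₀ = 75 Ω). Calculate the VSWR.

Γ = (Z_L − Z_0)/(Z_L + Z_0) = (187 − j95.9)/(337 − j95.9)
|Γ| = 210/350 = 0.6
VSWR = (1 + |Γ|)/(1 − |Γ|) = 1.6/0.4

VSWR ≈ 4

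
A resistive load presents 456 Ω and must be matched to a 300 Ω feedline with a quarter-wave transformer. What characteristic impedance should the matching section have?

Z_qwt = √(Z_0·R_L) = √(300 × 456) = √136800

Z_qwt ≈ 370 Ω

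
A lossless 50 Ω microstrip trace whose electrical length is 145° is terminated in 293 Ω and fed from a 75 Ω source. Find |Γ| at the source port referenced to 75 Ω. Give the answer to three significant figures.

|Γ| ≈ 0.694

tan(βl) = -0.7
Z_in = Z_0·(Z_L + jZ_0·tanβl)/(Z_0 + jZ_L·tanβl) = 24.5 + j65.4 Ω
Γ_s = (Z_in − Z_s)/(Z_in + Z_s) = (-50.5 + j65.4)/(99.5 + j65.4), |Γ_s| = 0.694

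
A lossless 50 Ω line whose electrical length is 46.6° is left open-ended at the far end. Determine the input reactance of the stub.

X_in ≈ -47.3 Ω (capacitive)

tan(βl) = 1.06
For an open-ended stub, Z_in = −jZ_0·cot(βl) = −jZ_0/tan(βl)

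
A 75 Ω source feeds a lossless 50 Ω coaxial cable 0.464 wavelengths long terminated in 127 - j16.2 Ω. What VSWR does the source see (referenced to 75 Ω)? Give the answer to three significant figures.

βl = 2π × 0.464 = 167°
tan(βl) = -0.23
Z_in = Z_0·(Z_L + jZ_0·tanβl)/(Z_0 + jZ_L·tanβl) = 112 + j40.6 Ω
Γ_s = (Z_in − Z_s)/(Z_in + Z_s) = (36.6 + j40.6)/(187 + j40.6), |Γ_s| = 0.286
VSWR = (1 + |Γ_s|)/(1 − |Γ_s|)

VSWR ≈ 1.8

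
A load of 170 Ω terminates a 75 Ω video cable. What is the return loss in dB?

RL ≈ 8.23 dB

Γ = (170 − 75)/(170 + 75) = 0.388
RL = −20·log₁₀|Γ| = −20·log₁₀(0.388)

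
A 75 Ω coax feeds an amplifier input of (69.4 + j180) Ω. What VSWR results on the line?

Γ = (Z_L − Z_0)/(Z_L + Z_0) = (-5.6 + j180)/(144.4 + j180)
|Γ| = 180/231 = 0.78
VSWR = (1 + |Γ|)/(1 − |Γ|) = 1.78/0.22

VSWR ≈ 8.11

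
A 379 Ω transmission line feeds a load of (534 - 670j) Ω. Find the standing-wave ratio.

Γ = (Z_L − Z_0)/(Z_L + Z_0) = (155 − j670)/(913 − j670)
|Γ| = 688/1130 = 0.607
VSWR = (1 + |Γ|)/(1 − |Γ|) = 1.61/0.393

VSWR ≈ 4.09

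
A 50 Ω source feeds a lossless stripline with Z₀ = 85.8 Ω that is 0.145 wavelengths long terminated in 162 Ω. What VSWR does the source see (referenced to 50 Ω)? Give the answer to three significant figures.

VSWR ≈ 2.11

βl = 2π × 0.145 = 52.2°
tan(βl) = 1.29
Z_in = Z_0·(Z_L + jZ_0·tanβl)/(Z_0 + jZ_L·tanβl) = 62.3 − j41 Ω
Γ_s = (Z_in − Z_s)/(Z_in + Z_s) = (12.3 − j41)/(112 − j41), |Γ_s| = 0.358
VSWR = (1 + |Γ_s|)/(1 − |Γ_s|)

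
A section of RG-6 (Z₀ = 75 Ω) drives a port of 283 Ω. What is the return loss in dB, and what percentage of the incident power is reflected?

RL ≈ 4.72 dB; 33.8% of incident power reflected

Γ = (283 − 75)/(283 + 75) = 0.581
RL = −20·log₁₀(0.581) = 4.72 dB
P_refl/P_inc = |Γ|² = 0.338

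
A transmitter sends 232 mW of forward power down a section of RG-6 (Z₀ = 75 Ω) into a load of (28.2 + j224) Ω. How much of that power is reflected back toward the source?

|Γ| = |(-46.8 + j224)/(103.2 + j224)| = 0.928
|Γ|² = 0.861
P_refl = |Γ|²·P_inc = 200 mW, P_del = (1 − |Γ|²)·P_inc = 32.3 mW

P_reflected ≈ 200 mW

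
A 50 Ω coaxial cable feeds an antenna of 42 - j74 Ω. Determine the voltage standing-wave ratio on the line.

Γ = (Z_L − Z_0)/(Z_L + Z_0) = (-8 − j74)/(92 − j74)
|Γ| = 74.4/118 = 0.63
VSWR = (1 + |Γ|)/(1 − |Γ|) = 1.63/0.37

VSWR ≈ 4.41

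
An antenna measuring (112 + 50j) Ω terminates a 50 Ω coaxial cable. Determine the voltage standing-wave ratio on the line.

VSWR ≈ 2.77

Γ = (Z_L − Z_0)/(Z_L + Z_0) = (62 + j50)/(162 + j50)
|Γ| = 79.6/170 = 0.47
VSWR = (1 + |Γ|)/(1 − |Γ|) = 1.47/0.53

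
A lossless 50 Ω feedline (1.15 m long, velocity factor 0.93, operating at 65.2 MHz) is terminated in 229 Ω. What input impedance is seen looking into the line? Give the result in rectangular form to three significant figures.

Z_in ≈ 11.1 + j5.63 Ω

λ = v/f = 0.93·c / 65.2 MHz = 4.28 m
βl = 2π·l/λ = 2π × 0.269 = 96.7°
tan(βl) = tan(96.7°) = -8.45
Z_in = Z_0·(Z_L + jZ_0·tanβl)/(Z_0 + jZ_L·tanβl)
     = 50·(229 − j423)/(50 − j1940)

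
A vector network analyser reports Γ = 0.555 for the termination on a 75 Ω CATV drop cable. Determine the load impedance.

Z_L ≈ 262 Ω

Z_L = Z_0·(1 + Γ)/(1 − Γ) = 75·(1.56)/(0.445)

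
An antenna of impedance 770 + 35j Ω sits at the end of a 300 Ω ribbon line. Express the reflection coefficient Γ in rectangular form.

Γ = (Z_L − Z_0)/(Z_L + Z_0) = (470 + j35)/(1070 + j35)

Γ ≈ 0.44 + j0.0183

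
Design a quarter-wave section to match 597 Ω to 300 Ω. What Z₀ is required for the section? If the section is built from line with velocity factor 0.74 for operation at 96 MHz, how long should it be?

Z_qwt = √(Z_0·R_L) = √(300 × 597) = √179100
λ = 0.74·c/f = 2.31 m, so l = λ/4 = 0.578 m

Z_qwt ≈ 423 Ω; length ≈ 57.8 cm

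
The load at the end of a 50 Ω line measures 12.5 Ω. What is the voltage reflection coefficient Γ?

Γ = (Z_L − Z_0)/(Z_L + Z_0) = (12.5 − 50)/(12.5 + 50) = -37.5/62.5

Γ = -0.6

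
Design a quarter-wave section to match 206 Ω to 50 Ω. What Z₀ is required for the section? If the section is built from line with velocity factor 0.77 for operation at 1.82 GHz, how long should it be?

Z_qwt ≈ 101 Ω; length ≈ 3.17 cm

Z_qwt = √(Z_0·R_L) = √(50 × 206) = √10300
λ = 0.77·c/f = 0.127 m, so l = λ/4 = 0.0317 m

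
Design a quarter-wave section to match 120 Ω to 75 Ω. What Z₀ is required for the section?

Z_qwt ≈ 94.9 Ω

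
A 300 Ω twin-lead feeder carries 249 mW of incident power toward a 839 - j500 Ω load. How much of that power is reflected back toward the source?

P_reflected ≈ 87 mW

|Γ| = |(539 − j500)/(1139 − j500)| = 0.591
|Γ|² = 0.349
P_refl = |Γ|²·P_inc = 87 mW, P_del = (1 − |Γ|²)·P_inc = 162 mW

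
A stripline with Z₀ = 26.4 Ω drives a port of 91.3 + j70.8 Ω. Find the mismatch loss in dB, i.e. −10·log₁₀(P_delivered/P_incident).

Γ = (64.9 + j70.8)/(117.7 + j70.8), |Γ| = 0.699
|Γ|² = 0.489, so P_del/P_inc = 1 − |Γ|² = 0.511
ML = −10·log₁₀(1 − |Γ|²)

mismatch loss ≈ 2.92 dB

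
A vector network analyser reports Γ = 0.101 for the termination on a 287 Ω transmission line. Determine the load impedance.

Z_L = Z_0·(1 + Γ)/(1 − Γ) = 287·(1.1)/(0.899)

Z_L ≈ 351 Ω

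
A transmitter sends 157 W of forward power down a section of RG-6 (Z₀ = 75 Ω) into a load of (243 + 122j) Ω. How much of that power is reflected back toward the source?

|Γ| = |(168 + j122)/(318 + j122)| = 0.61
|Γ|² = 0.372
P_refl = |Γ|²·P_inc = 58.3 W, P_del = (1 − |Γ|²)·P_inc = 98.7 W

P_reflected ≈ 58.3 W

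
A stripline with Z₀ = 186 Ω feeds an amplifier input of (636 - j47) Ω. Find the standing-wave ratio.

VSWR ≈ 3.44

Γ = (Z_L − Z_0)/(Z_L + Z_0) = (450 − j47)/(822 − j47)
|Γ| = 452/823 = 0.55
VSWR = (1 + |Γ|)/(1 − |Γ|) = 1.55/0.45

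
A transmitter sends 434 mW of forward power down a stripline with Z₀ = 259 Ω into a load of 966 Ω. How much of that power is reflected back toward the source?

P_reflected ≈ 145 mW

Γ = (966 − 259)/(966 + 259) = 0.577
|Γ|² = 0.333
P_refl = |Γ|²·P_inc = 145 mW, P_del = (1 − |Γ|²)·P_inc = 289 mW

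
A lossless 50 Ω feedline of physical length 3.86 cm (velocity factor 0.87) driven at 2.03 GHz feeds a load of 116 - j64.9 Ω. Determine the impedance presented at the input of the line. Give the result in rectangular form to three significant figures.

Z_in ≈ 20.3 + j24.8 Ω

λ = v/f = 0.87·c / 2.03 GHz = 0.129 m
βl = 2π·l/λ = 2π × 0.3 = 108°
tan(βl) = tan(108°) = -3.06
Z_in = Z_0·(Z_L + jZ_0·tanβl)/(Z_0 + jZ_L·tanβl)
     = 50·(116 − j218)/(-149 − j355)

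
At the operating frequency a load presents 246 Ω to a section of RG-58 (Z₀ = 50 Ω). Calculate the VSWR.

For a purely resistive load, VSWR = R_L/Z_0 or Z_0/R_L (whichever > 1) = 246/50

VSWR ≈ 4.92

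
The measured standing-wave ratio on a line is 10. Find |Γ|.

|Γ| ≈ 0.818

|Γ| = (S − 1)/(S + 1) = (10 − 1)/(10 + 1) = 9/11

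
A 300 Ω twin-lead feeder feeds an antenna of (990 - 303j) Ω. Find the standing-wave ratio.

Γ = (Z_L − Z_0)/(Z_L + Z_0) = (690 − j303)/(1290 − j303)
|Γ| = 754/1330 = 0.569
VSWR = (1 + |Γ|)/(1 − |Γ|) = 1.57/0.431

VSWR ≈ 3.64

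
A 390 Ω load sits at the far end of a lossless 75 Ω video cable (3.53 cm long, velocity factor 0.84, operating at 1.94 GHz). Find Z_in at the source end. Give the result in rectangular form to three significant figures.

Z_in ≈ 14.7 + j9.93 Ω

λ = v/f = 0.84·c / 1.94 GHz = 0.13 m
βl = 2π·l/λ = 2π × 0.272 = 97.8°
tan(βl) = tan(97.8°) = -7.27
Z_in = Z_0·(Z_L + jZ_0·tanβl)/(Z_0 + jZ_L·tanβl)
     = 75·(390 − j545)/(75 − j2840)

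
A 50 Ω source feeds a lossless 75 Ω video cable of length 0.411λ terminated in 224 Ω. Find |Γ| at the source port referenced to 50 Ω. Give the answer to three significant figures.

|Γ| ≈ 0.585

βl = 2π × 0.411 = 148°
tan(βl) = -0.626
Z_in = Z_0·(Z_L + jZ_0·tanβl)/(Z_0 + jZ_L·tanβl) = 69.4 + j82.7 Ω
Γ_s = (Z_in − Z_s)/(Z_in + Z_s) = (19.4 + j82.7)/(119 + j82.7), |Γ_s| = 0.585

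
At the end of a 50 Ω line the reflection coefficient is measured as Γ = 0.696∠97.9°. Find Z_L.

Z_L ≈ 15.4 + j41.1 Ω

Z_L = Z_0·(1 + Γ)/(1 − Γ) = 50·(0.904 + j0.689)/(1.1 − j0.689)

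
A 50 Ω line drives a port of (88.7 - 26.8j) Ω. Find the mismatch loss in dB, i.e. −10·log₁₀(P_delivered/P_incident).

Γ = (38.7 − j26.8)/(138.7 − j26.8), |Γ| = 0.333
|Γ|² = 0.111, so P_del/P_inc = 1 − |Γ|² = 0.889
ML = −10·log₁₀(1 − |Γ|²)

mismatch loss ≈ 0.511 dB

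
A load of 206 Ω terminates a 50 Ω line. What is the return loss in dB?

Γ = (206 − 50)/(206 + 50) = 0.609
RL = −20·log₁₀|Γ| = −20·log₁₀(0.609)

RL ≈ 4.3 dB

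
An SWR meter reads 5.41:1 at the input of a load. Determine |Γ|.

|Γ| = (S − 1)/(S + 1) = (5.41 − 1)/(5.41 + 1) = 4.41/6.41

|Γ| ≈ 0.688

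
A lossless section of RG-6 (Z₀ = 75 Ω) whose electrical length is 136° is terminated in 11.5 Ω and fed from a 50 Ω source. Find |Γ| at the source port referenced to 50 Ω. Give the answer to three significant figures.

|Γ| ≈ 0.75

tan(βl) = -0.966
Z_in = Z_0·(Z_L + jZ_0·tanβl)/(Z_0 + jZ_L·tanβl) = 21.7 − j69.2 Ω
Γ_s = (Z_in − Z_s)/(Z_in + Z_s) = (-28.3 − j69.2)/(71.7 − j69.2), |Γ_s| = 0.75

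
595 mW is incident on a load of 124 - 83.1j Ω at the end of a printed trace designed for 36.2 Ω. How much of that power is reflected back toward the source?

P_reflected ≈ 267 mW

|Γ| = |(87.8 − j83.1)/(160.2 − j83.1)| = 0.67
|Γ|² = 0.449
P_refl = |Γ|²·P_inc = 267 mW, P_del = (1 − |Γ|²)·P_inc = 328 mW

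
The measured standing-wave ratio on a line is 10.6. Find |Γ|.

|Γ| = (S − 1)/(S + 1) = (10.6 − 1)/(10.6 + 1) = 9.6/11.6

|Γ| ≈ 0.828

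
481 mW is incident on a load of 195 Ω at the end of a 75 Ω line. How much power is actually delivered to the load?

P_delivered ≈ 386 mW

Γ = (195 − 75)/(195 + 75) = 0.444
|Γ|² = 0.198
P_refl = |Γ|²·P_inc = 95 mW, P_del = (1 − |Γ|²)·P_inc = 386 mW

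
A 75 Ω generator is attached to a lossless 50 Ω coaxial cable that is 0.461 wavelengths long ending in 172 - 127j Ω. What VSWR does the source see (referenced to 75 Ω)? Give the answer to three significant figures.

βl = 2π × 0.461 = 166°
tan(βl) = -0.25
Z_in = Z_0·(Z_L + jZ_0·tanβl)/(Z_0 + jZ_L·tanβl) = 209 + j111 Ω
Γ_s = (Z_in − Z_s)/(Z_in + Z_s) = (134 + j111)/(284 + j111), |Γ_s| = 0.571
VSWR = (1 + |Γ_s|)/(1 − |Γ_s|)

VSWR ≈ 3.66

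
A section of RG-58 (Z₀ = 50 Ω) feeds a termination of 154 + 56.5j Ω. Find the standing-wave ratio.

Γ = (Z_L − Z_0)/(Z_L + Z_0) = (104 + j56.5)/(204 + j56.5)
|Γ| = 118/212 = 0.559
VSWR = (1 + |Γ|)/(1 − |Γ|) = 1.56/0.441

VSWR ≈ 3.54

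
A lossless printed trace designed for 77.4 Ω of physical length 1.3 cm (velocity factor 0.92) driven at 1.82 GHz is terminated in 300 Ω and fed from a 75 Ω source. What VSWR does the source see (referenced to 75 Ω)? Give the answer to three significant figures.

VSWR ≈ 3.94

λ = v/f = 0.92·c / 1.82 GHz = 0.152 m
βl = 2π·l/λ = 2π × 0.0857 = 30.9°
tan(βl) = 0.598
Z_in = Z_0·(Z_L + jZ_0·tanβl)/(Z_0 + jZ_L·tanβl) = 64 − j102 Ω
Γ_s = (Z_in − Z_s)/(Z_in + Z_s) = (-11 − j102)/(139 − j102), |Γ_s| = 0.595
VSWR = (1 + |Γ_s|)/(1 − |Γ_s|)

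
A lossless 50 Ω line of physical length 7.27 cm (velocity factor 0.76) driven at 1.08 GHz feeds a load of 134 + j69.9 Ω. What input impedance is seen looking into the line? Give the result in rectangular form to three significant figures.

λ = v/f = 0.76·c / 1.08 GHz = 0.211 m
βl = 2π·l/λ = 2π × 0.344 = 124°
tan(βl) = tan(124°) = -1.48
Z_in = Z_0·(Z_L + jZ_0·tanβl)/(Z_0 + jZ_L·tanβl)
     = 50·(134 − j4.3)/(154 − j199)

Z_in ≈ 17 + j20.6 Ω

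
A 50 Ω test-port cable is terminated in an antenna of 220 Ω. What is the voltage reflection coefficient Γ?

Γ = 0.63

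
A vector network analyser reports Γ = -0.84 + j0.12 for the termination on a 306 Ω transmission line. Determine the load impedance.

Z_L ≈ 25.2 + j21.6 Ω

Z_L = Z_0·(1 + Γ)/(1 − Γ) = 306·(0.16 + j0.12)/(1.84 − j0.12)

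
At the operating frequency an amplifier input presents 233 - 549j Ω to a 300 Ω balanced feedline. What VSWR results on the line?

VSWR ≈ 6.22

Γ = (Z_L − Z_0)/(Z_L + Z_0) = (-67 − j549)/(533 − j549)
|Γ| = 553/765 = 0.723
VSWR = (1 + |Γ|)/(1 − |Γ|) = 1.72/0.277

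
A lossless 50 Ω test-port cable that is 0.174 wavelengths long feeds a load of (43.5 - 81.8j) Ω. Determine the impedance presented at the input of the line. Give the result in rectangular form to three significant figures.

βl = 2π × 0.174 = 62.6°
tan(βl) = tan(62.6°) = 1.93
Z_in = Z_0·(Z_L + jZ_0·tanβl)/(Z_0 + jZ_L·tanβl)
     = 50·(43.5 + j14.8)/(208 + j84.1)

Z_in ≈ 10.2 − j0.568 Ω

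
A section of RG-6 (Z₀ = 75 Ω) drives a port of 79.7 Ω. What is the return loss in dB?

Γ = (79.7 − 75)/(79.7 + 75) = 0.0304
RL = −20·log₁₀|Γ| = −20·log₁₀(0.0304)

RL ≈ 30.3 dB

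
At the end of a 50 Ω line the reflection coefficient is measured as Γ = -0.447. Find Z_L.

Z_L = Z_0·(1 + Γ)/(1 − Γ) = 50·(0.553)/(1.45)

Z_L ≈ 19.1 Ω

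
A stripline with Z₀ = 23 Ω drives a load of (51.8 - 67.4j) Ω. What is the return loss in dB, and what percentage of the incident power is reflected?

Γ = (28.8 − j67.4)/(74.8 − j67.4), |Γ| = 0.728
RL = −20·log₁₀(0.728) = 2.76 dB
P_refl/P_inc = |Γ|² = 0.53

RL ≈ 2.76 dB; 53% of incident power reflected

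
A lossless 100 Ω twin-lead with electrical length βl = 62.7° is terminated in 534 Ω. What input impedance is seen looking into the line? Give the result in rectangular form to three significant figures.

Z_in ≈ 23.5 − j49.3 Ω

tan(βl) = tan(62.7°) = 1.94
Z_in = Z_0·(Z_L + jZ_0·tanβl)/(Z_0 + jZ_L·tanβl)
     = 100·(534 + j194)/(100 + j1030)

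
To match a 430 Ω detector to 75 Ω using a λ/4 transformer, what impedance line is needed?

Z_qwt ≈ 180 Ω

Z_qwt = √(Z_0·R_L) = √(75 × 430) = √32250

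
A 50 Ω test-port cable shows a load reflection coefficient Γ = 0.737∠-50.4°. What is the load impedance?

Z_L = Z_0·(1 + Γ)/(1 − Γ) = 50·(1.47 − j0.568)/(0.53 + j0.568)

Z_L ≈ 37.8 − j94.1 Ω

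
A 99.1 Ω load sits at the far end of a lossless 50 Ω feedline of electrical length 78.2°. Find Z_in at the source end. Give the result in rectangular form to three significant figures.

Z_in ≈ 26 − j7.7 Ω

tan(βl) = tan(78.2°) = 4.79
Z_in = Z_0·(Z_L + jZ_0·tanβl)/(Z_0 + jZ_L·tanβl)
     = 50·(99.1 + j239)/(50 + j474)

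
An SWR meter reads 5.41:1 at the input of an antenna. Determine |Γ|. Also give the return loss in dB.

|Γ| ≈ 0.688; return loss ≈ 3.25 dB

|Γ| = (S − 1)/(S + 1) = (5.41 − 1)/(5.41 + 1) = 4.41/6.41
RL = −20·log₁₀|Γ| = −20·log₁₀(0.688)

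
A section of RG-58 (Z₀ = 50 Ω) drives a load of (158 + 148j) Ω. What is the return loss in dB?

Γ = (108 + j148)/(208 + j148), |Γ| = 0.718
RL = −20·log₁₀|Γ| = −20·log₁₀(0.718)

RL ≈ 2.88 dB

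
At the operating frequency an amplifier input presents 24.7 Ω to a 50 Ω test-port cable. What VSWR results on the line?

VSWR ≈ 2.02

For a purely resistive load, VSWR = R_L/Z_0 or Z_0/R_L (whichever > 1) = 50/24.7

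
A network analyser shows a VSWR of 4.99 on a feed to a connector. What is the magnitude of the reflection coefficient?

|Γ| = (S − 1)/(S + 1) = (4.99 − 1)/(4.99 + 1) = 3.99/5.99

|Γ| ≈ 0.666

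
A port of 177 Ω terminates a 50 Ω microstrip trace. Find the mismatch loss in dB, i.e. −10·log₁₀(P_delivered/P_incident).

mismatch loss ≈ 1.63 dB

Γ = (177 − 50)/(177 + 50) = 0.559
|Γ|² = 0.313, so P_del/P_inc = 1 − |Γ|² = 0.687
ML = −10·log₁₀(1 − |Γ|²)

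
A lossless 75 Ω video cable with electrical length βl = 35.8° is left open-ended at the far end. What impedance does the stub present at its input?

tan(βl) = 0.721
For an open-ended stub, Z_in = −jZ_0·cot(βl) = −jZ_0/tan(βl)

Z_in ≈ −j104 Ω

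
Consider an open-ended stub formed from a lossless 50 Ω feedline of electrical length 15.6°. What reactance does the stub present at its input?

tan(βl) = 0.279
For an open-ended stub, Z_in = −jZ_0·cot(βl) = −jZ_0/tan(βl)

X_in ≈ -179 Ω (capacitive)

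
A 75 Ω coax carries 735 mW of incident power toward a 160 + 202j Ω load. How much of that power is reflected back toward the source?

|Γ| = |(85 + j202)/(235 + j202)| = 0.707
|Γ|² = 0.5
P_refl = |Γ|²·P_inc = 368 mW, P_del = (1 − |Γ|²)·P_inc = 367 mW

P_reflected ≈ 368 mW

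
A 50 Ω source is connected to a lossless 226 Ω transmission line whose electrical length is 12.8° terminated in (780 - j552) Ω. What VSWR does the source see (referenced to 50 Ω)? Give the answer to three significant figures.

VSWR ≈ 21.1

tan(βl) = 0.227
Z_in = Z_0·(Z_L + jZ_0·tanβl)/(Z_0 + jZ_L·tanβl) = 270 − j458 Ω
Γ_s = (Z_in − Z_s)/(Z_in + Z_s) = (220 − j458)/(320 − j458), |Γ_s| = 0.909
VSWR = (1 + |Γ_s|)/(1 − |Γ_s|)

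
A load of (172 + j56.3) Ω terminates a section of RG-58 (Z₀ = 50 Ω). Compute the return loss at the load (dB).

Γ = (122 + j56.3)/(222 + j56.3), |Γ| = 0.587
RL = −20·log₁₀|Γ| = −20·log₁₀(0.587)

RL ≈ 4.63 dB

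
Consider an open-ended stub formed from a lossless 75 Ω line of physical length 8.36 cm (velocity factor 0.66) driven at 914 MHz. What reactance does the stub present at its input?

X_in ≈ 86.1 Ω (inductive)

λ = v/f = 0.66·c / 914 MHz = 0.217 m
βl = 2π·l/λ = 2π × 0.386 = 139°
tan(βl) = -0.871
For an open-ended stub, Z_in = −jZ_0·cot(βl) = −jZ_0/tan(βl)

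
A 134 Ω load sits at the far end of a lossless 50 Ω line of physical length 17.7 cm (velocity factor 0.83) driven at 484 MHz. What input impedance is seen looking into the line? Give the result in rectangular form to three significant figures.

Z_in ≈ 25.5 + j27.2 Ω

λ = v/f = 0.83·c / 484 MHz = 0.514 m
βl = 2π·l/λ = 2π × 0.344 = 124°
tan(βl) = tan(124°) = -1.49
Z_in = Z_0·(Z_L + jZ_0·tanβl)/(Z_0 + jZ_L·tanβl)
     = 50·(134 − j74.5)/(50 − j200)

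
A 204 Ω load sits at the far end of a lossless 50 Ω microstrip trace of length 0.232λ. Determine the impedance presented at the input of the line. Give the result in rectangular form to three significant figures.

Z_in ≈ 12.4 − j5.33 Ω

βl = 2π × 0.232 = 83.5°
tan(βl) = tan(83.5°) = 8.8
Z_in = Z_0·(Z_L + jZ_0·tanβl)/(Z_0 + jZ_L·tanβl)
     = 50·(204 + j440)/(50 + j1800)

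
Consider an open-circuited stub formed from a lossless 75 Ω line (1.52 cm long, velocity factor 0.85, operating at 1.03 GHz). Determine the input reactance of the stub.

X_in ≈ -185 Ω (capacitive)

λ = v/f = 0.85·c / 1.03 GHz = 0.248 m
βl = 2π·l/λ = 2π × 0.0614 = 22.1°
tan(βl) = 0.406
For an open-circuited stub, Z_in = −jZ_0·cot(βl) = −jZ_0/tan(βl)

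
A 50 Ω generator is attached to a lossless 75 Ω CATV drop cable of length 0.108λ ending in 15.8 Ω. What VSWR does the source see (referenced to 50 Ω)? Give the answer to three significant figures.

βl = 2π × 0.108 = 38.9°
tan(βl) = 0.806
Z_in = Z_0·(Z_L + jZ_0·tanβl)/(Z_0 + jZ_L·tanβl) = 25.3 + j56.2 Ω
Γ_s = (Z_in − Z_s)/(Z_in + Z_s) = (-24.7 + j56.2)/(75.3 + j56.2), |Γ_s| = 0.653
VSWR = (1 + |Γ_s|)/(1 − |Γ_s|)

VSWR ≈ 4.76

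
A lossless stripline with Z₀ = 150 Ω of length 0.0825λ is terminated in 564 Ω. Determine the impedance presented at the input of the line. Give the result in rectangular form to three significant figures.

Z_in ≈ 133 − j201 Ω

βl = 2π × 0.0825 = 29.7°
tan(βl) = tan(29.7°) = 0.57
Z_in = Z_0·(Z_L + jZ_0·tanβl)/(Z_0 + jZ_L·tanβl)
     = 150·(564 + j85.6)/(150 + j322)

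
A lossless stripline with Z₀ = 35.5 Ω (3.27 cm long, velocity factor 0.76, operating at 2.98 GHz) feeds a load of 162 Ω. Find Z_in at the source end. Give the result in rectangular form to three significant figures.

Z_in ≈ 33.4 + j57.4 Ω

λ = v/f = 0.76·c / 2.98 GHz = 0.0765 m
βl = 2π·l/λ = 2π × 0.427 = 154°
tan(βl) = tan(154°) = -0.491
Z_in = Z_0·(Z_L + jZ_0·tanβl)/(Z_0 + jZ_L·tanβl)
     = 35.5·(162 − j17.4)/(35.5 − j79.5)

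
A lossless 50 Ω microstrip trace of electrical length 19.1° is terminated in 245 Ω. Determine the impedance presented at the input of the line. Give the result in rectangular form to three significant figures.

tan(βl) = tan(19.1°) = 0.346
Z_in = Z_0·(Z_L + jZ_0·tanβl)/(Z_0 + jZ_L·tanβl)
     = 50·(245 + j17.3)/(50 + j84.8)

Z_in ≈ 70.7 − j103 Ω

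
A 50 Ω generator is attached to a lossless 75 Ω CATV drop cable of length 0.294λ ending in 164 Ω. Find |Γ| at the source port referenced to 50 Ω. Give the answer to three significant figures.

βl = 2π × 0.294 = 106°
tan(βl) = -3.52
Z_in = Z_0·(Z_L + jZ_0·tanβl)/(Z_0 + jZ_L·tanβl) = 36.4 + j16.6 Ω
Γ_s = (Z_in − Z_s)/(Z_in + Z_s) = (-13.6 + j16.6)/(86.4 + j16.6), |Γ_s| = 0.243

|Γ| ≈ 0.243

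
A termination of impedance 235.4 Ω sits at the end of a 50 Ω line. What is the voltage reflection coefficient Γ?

Γ = (Z_L − Z_0)/(Z_L + Z_0) = (235.4 − 50)/(235.4 + 50) = 185.4/285.4

Γ = 0.65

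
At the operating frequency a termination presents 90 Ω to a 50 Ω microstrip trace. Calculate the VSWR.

For a purely resistive load, VSWR = R_L/Z_0 or Z_0/R_L (whichever > 1) = 90/50

VSWR ≈ 1.8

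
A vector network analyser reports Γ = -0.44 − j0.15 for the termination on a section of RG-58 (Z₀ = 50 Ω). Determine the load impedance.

Z_L = Z_0·(1 + Γ)/(1 − Γ) = 50·(0.56 − j0.15)/(1.44 + j0.15)

Z_L ≈ 18.7 − j7.16 Ω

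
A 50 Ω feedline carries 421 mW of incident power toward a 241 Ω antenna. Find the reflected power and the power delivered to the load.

Γ = (241 − 50)/(241 + 50) = 0.656
|Γ|² = 0.431
P_refl = |Γ|²·P_inc = 181 mW, P_del = (1 − |Γ|²)·P_inc = 240 mW

P_reflected ≈ 181 mW; P_delivered ≈ 240 mW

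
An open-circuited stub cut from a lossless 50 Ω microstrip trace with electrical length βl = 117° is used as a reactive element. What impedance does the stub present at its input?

tan(βl) = -1.96
For an open-circuited stub, Z_in = −jZ_0·cot(βl) = −jZ_0/tan(βl)

Z_in ≈ +j25.5 Ω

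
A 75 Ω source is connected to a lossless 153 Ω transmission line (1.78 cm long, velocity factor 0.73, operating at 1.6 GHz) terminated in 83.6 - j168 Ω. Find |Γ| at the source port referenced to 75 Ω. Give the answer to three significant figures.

|Γ| ≈ 0.373

λ = v/f = 0.73·c / 1.6 GHz = 0.137 m
βl = 2π·l/λ = 2π × 0.13 = 46.8°
tan(βl) = 1.07
Z_in = Z_0·(Z_L + jZ_0·tanβl)/(Z_0 + jZ_L·tanβl) = 35.4 − j11.8 Ω
Γ_s = (Z_in − Z_s)/(Z_in + Z_s) = (-39.6 − j11.8)/(110 − j11.8), |Γ_s| = 0.373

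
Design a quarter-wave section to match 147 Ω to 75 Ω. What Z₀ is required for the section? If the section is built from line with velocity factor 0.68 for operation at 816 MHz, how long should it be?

Z_qwt ≈ 105 Ω; length ≈ 6.25 cm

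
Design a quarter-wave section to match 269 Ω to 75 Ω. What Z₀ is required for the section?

Z_qwt = √(Z_0·R_L) = √(75 × 269) = √20180

Z_qwt ≈ 142 Ω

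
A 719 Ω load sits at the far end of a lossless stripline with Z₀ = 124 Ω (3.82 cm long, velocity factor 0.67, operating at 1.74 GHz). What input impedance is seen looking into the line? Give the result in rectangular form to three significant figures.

Z_in ≈ 27.7 + j66.2 Ω

λ = v/f = 0.67·c / 1.74 GHz = 0.116 m
βl = 2π·l/λ = 2π × 0.331 = 119°
tan(βl) = tan(119°) = -1.8
Z_in = Z_0·(Z_L + jZ_0·tanβl)/(Z_0 + jZ_L·tanβl)
     = 124·(719 − j223)/(124 − j1290)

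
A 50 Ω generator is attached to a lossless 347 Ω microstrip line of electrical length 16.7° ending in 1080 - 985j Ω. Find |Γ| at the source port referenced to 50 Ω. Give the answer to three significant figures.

|Γ| ≈ 0.941

tan(βl) = 0.3
Z_in = Z_0·(Z_L + jZ_0·tanβl)/(Z_0 + jZ_L·tanβl) = 274 − j614 Ω
Γ_s = (Z_in − Z_s)/(Z_in + Z_s) = (224 − j614)/(324 − j614), |Γ_s| = 0.941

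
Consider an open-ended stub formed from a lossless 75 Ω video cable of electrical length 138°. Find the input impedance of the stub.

Z_in ≈ +j83.3 Ω

tan(βl) = -0.9
For an open-ended stub, Z_in = −jZ_0·cot(βl) = −jZ_0/tan(βl)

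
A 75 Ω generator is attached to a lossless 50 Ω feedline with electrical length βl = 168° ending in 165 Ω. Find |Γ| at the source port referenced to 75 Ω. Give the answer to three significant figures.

tan(βl) = -0.213
Z_in = Z_0·(Z_L + jZ_0·tanβl)/(Z_0 + jZ_L·tanβl) = 116 + j70.4 Ω
Γ_s = (Z_in − Z_s)/(Z_in + Z_s) = (40.6 + j70.4)/(191 + j70.4), |Γ_s| = 0.4

|Γ| ≈ 0.4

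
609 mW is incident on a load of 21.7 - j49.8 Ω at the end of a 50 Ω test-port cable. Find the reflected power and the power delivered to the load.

P_reflected ≈ 262 mW; P_delivered ≈ 347 mW

|Γ| = |(-28.3 − j49.8)/(71.7 − j49.8)| = 0.656
|Γ|² = 0.431
P_refl = |Γ|²·P_inc = 262 mW, P_del = (1 − |Γ|²)·P_inc = 347 mW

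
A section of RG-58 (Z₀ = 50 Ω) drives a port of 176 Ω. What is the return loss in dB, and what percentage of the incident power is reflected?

Γ = (176 − 50)/(176 + 50) = 0.558
RL = −20·log₁₀(0.558) = 5.07 dB
P_refl/P_inc = |Γ|² = 0.311

RL ≈ 5.07 dB; 31.1% of incident power reflected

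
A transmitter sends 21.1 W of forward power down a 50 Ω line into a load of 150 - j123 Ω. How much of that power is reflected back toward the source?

|Γ| = |(100 − j123)/(200 − j123)| = 0.675
|Γ|² = 0.456
P_refl = |Γ|²·P_inc = 9.62 W, P_del = (1 − |Γ|²)·P_inc = 11.5 W

P_reflected ≈ 9.62 W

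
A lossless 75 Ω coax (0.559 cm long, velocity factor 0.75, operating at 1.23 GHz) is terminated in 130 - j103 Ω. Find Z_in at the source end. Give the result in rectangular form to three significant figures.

λ = v/f = 0.75·c / 1.23 GHz = 0.183 m
βl = 2π·l/λ = 2π × 0.0306 = 11°
tan(βl) = tan(11°) = 0.194
Z_in = Z_0·(Z_L + jZ_0·tanβl)/(Z_0 + jZ_L·tanβl)
     = 75·(130 − j88.4)/(95 + j25.3)

Z_in ≈ 78.5 − j90.7 Ω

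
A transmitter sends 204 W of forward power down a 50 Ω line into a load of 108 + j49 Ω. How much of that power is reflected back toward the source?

P_reflected ≈ 43 W

|Γ| = |(58 + j49)/(158 + j49)| = 0.459
|Γ|² = 0.211
P_refl = |Γ|²·P_inc = 43 W, P_del = (1 − |Γ|²)·P_inc = 161 W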